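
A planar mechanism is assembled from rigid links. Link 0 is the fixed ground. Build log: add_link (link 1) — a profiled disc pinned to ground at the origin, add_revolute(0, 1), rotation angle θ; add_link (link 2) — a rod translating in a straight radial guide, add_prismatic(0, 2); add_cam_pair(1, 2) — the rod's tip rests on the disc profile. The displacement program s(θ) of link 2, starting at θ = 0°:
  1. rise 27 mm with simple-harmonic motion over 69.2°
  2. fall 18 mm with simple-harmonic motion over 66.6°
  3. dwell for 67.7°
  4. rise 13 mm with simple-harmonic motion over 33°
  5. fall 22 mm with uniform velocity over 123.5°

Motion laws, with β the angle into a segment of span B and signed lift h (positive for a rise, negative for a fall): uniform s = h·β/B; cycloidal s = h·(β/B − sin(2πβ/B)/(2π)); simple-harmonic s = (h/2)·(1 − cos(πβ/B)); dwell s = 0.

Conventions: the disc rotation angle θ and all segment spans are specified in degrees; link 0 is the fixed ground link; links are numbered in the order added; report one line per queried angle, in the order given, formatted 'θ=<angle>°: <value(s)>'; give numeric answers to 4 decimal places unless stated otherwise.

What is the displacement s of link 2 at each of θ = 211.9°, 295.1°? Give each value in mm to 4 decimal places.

seg 1 [0°–69.2°] simple-harmonic, h=27: full span → s += 27 → s = 27.0000
seg 2 [69.2°–135.8°] simple-harmonic, h=-18: full span → s += -18 → s = 9.0000
seg 3 [135.8°–203.5°] dwell: s stays 9.0000
seg 4 [203.5°–236.5°] simple-harmonic, h=13: θ=211.9° here. β=8.4, B=33. 13/2·(1 − cos(π·0.2545)) = 1.9699 → s = 10.9699
seg 4 [203.5°–236.5°] simple-harmonic, h=13: full span → s += 13 → s = 22.0000
seg 5 [236.5°–360°] uniform, h=-22: θ=295.1° here. β=58.6, B=123.5. -22·58.6/123.5 = -10.4389 → s = 11.5611

θ=211.9°: 10.9699
θ=295.1°: 11.5611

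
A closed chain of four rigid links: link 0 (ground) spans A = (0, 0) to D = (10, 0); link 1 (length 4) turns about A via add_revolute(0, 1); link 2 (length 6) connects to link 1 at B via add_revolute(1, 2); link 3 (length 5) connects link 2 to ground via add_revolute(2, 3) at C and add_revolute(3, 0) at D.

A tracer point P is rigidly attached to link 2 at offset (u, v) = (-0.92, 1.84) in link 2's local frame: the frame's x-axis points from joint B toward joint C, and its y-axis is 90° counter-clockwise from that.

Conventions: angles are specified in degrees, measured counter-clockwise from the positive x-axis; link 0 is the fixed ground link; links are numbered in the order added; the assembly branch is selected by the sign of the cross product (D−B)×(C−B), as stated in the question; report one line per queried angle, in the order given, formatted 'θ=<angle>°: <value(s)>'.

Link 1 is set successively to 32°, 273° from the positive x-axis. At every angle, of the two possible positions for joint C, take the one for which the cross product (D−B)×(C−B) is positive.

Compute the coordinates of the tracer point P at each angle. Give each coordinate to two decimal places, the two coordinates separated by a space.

A=(0,0), D=(10.00,0)
θ=32°: B = A + 4.00·(cos32°, sin32°) = (3.3922, 2.1197)
θ=32°: |BD| = 6.9395
θ=32°: circle(B,6.00) ∩ circle(D,5.00): a=4.2623, h=4.2229
θ=32°:   candidates: C₊=(8.7407,4.8388) cross=29.305; C₋=(6.1609,-3.2033) cross=-29.305
θ=32°:   branch + wants cross > 0 → take C=(8.7407,4.8388) (cross=29.305)
θ=32°: ex = (C−B)/|BC| = (0.8914,0.4532); ey = (-0.4532,0.8914)
θ=32°: P = B + -0.92·ex + 1.84·ey = (1.7382,3.3429)
θ=273°: B = A + 4.00·(cos273°, sin273°) = (0.2093, -3.9945)
θ=273°: |BD| = 10.5742
θ=273°: circle(B,6.00) ∩ circle(D,5.00): a=5.8072, h=1.5087
θ=273°:   candidates: C₊=(5.0163,-0.4039) cross=15.953; C₋=(6.1562,-3.1977) cross=-15.953
θ=273°:   branch + wants cross > 0 → take C=(5.0163,-0.4039) (cross=15.953)
θ=273°: ex = (C−B)/|BC| = (0.8012,0.5984); ey = (-0.5984,0.8012)
θ=273°: P = B + -0.92·ex + 1.84·ey = (-1.6289,-3.0709)

θ=32°: 1.74 3.34
θ=273°: -1.63 -3.07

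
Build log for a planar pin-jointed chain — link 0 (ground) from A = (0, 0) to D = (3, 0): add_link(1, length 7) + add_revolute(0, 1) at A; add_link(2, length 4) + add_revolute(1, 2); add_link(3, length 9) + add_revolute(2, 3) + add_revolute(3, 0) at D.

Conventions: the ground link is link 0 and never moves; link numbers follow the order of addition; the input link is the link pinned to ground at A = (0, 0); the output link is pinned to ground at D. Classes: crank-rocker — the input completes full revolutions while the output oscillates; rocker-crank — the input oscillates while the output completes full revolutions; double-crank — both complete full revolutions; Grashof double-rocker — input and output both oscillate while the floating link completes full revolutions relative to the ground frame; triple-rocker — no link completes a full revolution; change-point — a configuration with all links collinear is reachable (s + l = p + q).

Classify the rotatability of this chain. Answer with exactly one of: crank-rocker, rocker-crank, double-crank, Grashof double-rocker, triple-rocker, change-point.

lengths: ground=3, input=7, coupler=4, output=9
sorted: s=3 (shortest), l=9 (longest), p+q=11
s + l = 12 vs p + q = 11
s + l > p + q → non-Grashof → no link fully rotates → triple-rocker

triple-rocker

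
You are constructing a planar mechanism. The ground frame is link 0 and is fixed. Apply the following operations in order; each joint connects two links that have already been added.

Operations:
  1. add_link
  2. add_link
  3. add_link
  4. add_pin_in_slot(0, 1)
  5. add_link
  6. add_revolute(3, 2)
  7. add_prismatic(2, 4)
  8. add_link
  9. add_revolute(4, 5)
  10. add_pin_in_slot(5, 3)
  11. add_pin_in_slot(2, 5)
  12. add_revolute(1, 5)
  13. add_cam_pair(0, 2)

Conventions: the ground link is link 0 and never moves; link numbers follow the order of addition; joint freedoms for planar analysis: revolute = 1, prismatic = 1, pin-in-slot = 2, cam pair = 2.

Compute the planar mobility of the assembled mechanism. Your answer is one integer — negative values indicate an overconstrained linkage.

link 0 = ground. State L|J1|J2 = 1|0|0
+link1  2|0|0
+link2  3|0|0
+link3  4|0|0
PS(0,1) f=2→J2  4|0|1
+link4  5|0|1
R(3,2) f=1→J1  5|1|1
P(2,4) f=1→J1  5|2|1
+link5  6|2|1
R(4,5) f=1→J1  6|3|1
PS(5,3) f=2→J2  6|3|2
PS(2,5) f=2→J2  6|3|3
R(1,5) f=1→J1  6|4|3
C(0,2) f=2→J2  6|4|4
M = 3(6−1)−2·4−4 = 15−8−4 = 3

M = 3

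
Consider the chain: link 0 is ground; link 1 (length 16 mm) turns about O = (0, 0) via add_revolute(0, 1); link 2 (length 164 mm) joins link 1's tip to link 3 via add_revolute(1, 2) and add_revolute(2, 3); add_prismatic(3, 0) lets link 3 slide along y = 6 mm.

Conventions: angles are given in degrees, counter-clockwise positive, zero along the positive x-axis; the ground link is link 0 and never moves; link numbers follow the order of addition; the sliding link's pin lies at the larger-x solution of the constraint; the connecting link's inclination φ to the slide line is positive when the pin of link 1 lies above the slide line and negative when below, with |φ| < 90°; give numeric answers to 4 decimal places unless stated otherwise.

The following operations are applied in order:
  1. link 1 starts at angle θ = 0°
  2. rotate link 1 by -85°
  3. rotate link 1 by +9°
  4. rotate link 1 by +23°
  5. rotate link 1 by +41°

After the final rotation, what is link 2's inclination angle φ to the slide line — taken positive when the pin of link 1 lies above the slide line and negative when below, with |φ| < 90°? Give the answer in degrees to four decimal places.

geometry: r = 16 mm, L = 164 mm, e = 6 mm; θ starts at 0°
rotate link 1 by -85°: θ ← 0° -85° = -85°
rotate link 1 by +9°: θ ← -85° +9° = -76°
rotate link 1 by +23°: θ ← -76° +23° = -53°
rotate link 1 by +41°: θ ← -53° +41° = -12°
h = r sin θ − e = -3.326587 − 6 = -9.326587
sin φ = h / L = -9.326587 / 164 = -0.05686943
φ = arcsin(-0.05686943) = -3.260137°

-3.2601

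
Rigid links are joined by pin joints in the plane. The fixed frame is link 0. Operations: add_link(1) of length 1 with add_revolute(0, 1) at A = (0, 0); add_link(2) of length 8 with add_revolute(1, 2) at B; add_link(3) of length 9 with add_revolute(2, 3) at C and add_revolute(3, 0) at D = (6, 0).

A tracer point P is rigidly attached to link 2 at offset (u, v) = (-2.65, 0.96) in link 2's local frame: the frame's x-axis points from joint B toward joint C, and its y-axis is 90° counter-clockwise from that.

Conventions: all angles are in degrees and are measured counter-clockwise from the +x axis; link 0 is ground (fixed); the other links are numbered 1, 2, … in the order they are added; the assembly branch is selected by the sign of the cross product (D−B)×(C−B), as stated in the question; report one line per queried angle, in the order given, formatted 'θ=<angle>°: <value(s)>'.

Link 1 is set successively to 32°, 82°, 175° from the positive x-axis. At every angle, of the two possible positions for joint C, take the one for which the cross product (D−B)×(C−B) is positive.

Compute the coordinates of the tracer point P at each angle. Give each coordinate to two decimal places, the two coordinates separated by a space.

A=(0,0), D=(6.00,0)
θ=32°: B = A + 1.00·(cos32°, sin32°) = (0.8480, 0.5299)
θ=32°: |BD| = 5.1791
θ=32°: circle(B,8.00) ∩ circle(D,9.00): a=0.9484, h=7.9436
θ=32°:   candidates: C₊=(2.6042,8.3348) cross=41.141; C₋=(0.9787,-7.4690) cross=-41.141
θ=32°:   branch + wants cross > 0 → take C=(2.6042,8.3348) (cross=41.141)
θ=32°: ex = (C−B)/|BC| = (0.2195,0.9756); ey = (-0.9756,0.2195)
θ=32°: P = B + -2.65·ex + 0.96·ey = (-0.6703,-1.8447)
θ=82°: B = A + 1.00·(cos82°, sin82°) = (0.1392, 0.9903)
θ=82°: |BD| = 5.9439
θ=82°: circle(B,8.00) ∩ circle(D,9.00): a=1.5419, h=7.8500
θ=82°:   candidates: C₊=(2.9674,8.4737) cross=46.660; C₋=(0.3517,-7.0069) cross=-46.660
θ=82°:   branch + wants cross > 0 → take C=(2.9674,8.4737) (cross=46.660)
θ=82°: ex = (C−B)/|BC| = (0.3535,0.9354); ey = (-0.9354,0.3535)
θ=82°: P = B + -2.65·ex + 0.96·ey = (-1.6957,-1.1492)
θ=175°: B = A + 1.00·(cos175°, sin175°) = (-0.9962, 0.0872)
θ=175°: |BD| = 6.9967
θ=175°: circle(B,8.00) ∩ circle(D,9.00): a=2.2835, h=7.6672
θ=175°:   candidates: C₊=(1.3827,7.7253) cross=53.645; C₋=(1.1916,-7.6079) cross=-53.645
θ=175°:   branch + wants cross > 0 → take C=(1.3827,7.7253) (cross=53.645)
θ=175°: ex = (C−B)/|BC| = (0.2974,0.9548); ey = (-0.9548,0.2974)
θ=175°: P = B + -2.65·ex + 0.96·ey = (-2.7008,-2.1575)

θ=32°: -0.67 -1.84
θ=82°: -1.70 -1.15
θ=175°: -2.70 -2.16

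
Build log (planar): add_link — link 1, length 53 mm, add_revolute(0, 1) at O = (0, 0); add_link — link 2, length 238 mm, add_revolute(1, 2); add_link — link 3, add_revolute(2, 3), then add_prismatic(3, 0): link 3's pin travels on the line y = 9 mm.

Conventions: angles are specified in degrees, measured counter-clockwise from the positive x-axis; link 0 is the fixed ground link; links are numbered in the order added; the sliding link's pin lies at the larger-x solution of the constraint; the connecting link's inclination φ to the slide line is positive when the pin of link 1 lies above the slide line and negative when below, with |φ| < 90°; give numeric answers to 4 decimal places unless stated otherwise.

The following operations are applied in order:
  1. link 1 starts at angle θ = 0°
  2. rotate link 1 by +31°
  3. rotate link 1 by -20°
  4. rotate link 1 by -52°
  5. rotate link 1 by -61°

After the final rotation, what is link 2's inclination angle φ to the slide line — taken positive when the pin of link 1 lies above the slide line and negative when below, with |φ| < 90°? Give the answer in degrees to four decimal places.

geometry: r = 53 mm, L = 238 mm, e = 9 mm; θ starts at 0°
rotate link 1 by +31°: θ ← 0° +31° = 31°
rotate link 1 by -20°: θ ← 31° -20° = 11°
rotate link 1 by -52°: θ ← 11° -52° = -41°
rotate link 1 by -61°: θ ← -41° -61° = -102°
h = r sin θ − e = -51.841823 − 9 = -60.841823
sin φ = h / L = -60.841823 / 238 = -0.25563791
φ = arcsin(-0.25563791) = -14.811388°

-14.8114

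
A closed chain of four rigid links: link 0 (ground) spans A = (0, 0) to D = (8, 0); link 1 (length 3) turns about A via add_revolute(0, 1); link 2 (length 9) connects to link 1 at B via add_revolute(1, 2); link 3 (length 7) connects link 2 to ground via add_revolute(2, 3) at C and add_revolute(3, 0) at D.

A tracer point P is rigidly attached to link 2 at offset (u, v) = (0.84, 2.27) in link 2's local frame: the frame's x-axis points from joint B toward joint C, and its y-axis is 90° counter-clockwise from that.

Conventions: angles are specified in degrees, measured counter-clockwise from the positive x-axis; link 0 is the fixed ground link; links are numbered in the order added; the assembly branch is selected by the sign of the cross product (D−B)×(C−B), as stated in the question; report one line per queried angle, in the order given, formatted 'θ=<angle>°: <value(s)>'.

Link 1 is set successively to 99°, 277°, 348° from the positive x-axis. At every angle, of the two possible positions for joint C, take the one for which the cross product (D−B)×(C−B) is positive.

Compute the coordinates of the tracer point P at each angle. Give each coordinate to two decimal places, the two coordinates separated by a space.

A=(0,0), D=(8.00,0)
θ=99°: B = A + 3.00·(cos99°, sin99°) = (-0.4693, 2.9631)
θ=99°: |BD| = 8.9727
θ=99°: circle(B,9.00) ∩ circle(D,7.00): a=6.2695, h=6.4570
θ=99°:   candidates: C₊=(7.5808,6.9874) cross=57.937; C₋=(3.3162,-5.2021) cross=-57.937
θ=99°:   branch + wants cross > 0 → take C=(7.5808,6.9874) (cross=57.937)
θ=99°: ex = (C−B)/|BC| = (0.8945,0.4472); ey = (-0.4472,0.8945)
θ=99°: P = B + 0.84·ex + 2.27·ey = (-0.7330,5.3691)
θ=277°: B = A + 3.00·(cos277°, sin277°) = (0.3656, -2.9776)
θ=277°: |BD| = 8.1945
θ=277°: circle(B,9.00) ∩ circle(D,7.00): a=6.0498, h=6.6633
θ=277°:   candidates: C₊=(3.5806,5.4285) cross=54.603; C₋=(8.4231,-6.9872) cross=-54.603
θ=277°:   branch + wants cross > 0 → take C=(3.5806,5.4285) (cross=54.603)
θ=277°: ex = (C−B)/|BC| = (0.3572,0.9340); ey = (-0.9340,0.3572)
θ=277°: P = B + 0.84·ex + 2.27·ey = (-1.4545,-1.3822)
θ=348°: B = A + 3.00·(cos348°, sin348°) = (2.9344, -0.6237)
θ=348°: |BD| = 5.1038
θ=348°: circle(B,9.00) ∩ circle(D,7.00): a=5.6868, h=6.9757
θ=348°:   candidates: C₊=(7.7261,6.9946) cross=35.603; C₋=(9.4311,-6.8521) cross=-35.603
θ=348°:   branch + wants cross > 0 → take C=(7.7261,6.9946) (cross=35.603)
θ=348°: ex = (C−B)/|BC| = (0.5324,0.8465); ey = (-0.8465,0.5324)
θ=348°: P = B + 0.84·ex + 2.27·ey = (1.4601,1.2959)

θ=99°: -0.73 5.37
θ=277°: -1.45 -1.38
θ=348°: 1.46 1.30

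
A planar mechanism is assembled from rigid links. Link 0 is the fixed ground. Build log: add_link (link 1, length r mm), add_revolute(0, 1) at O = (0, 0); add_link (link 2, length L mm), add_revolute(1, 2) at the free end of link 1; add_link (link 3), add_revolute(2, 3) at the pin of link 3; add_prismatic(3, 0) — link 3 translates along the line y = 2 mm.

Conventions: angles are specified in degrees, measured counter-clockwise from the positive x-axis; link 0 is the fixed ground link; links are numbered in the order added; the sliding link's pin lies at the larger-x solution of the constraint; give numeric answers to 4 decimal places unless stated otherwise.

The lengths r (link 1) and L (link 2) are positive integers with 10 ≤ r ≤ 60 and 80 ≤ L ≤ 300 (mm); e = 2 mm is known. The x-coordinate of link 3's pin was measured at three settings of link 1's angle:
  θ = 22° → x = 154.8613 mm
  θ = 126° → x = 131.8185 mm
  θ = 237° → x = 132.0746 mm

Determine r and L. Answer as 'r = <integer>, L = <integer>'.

constraint per measurement: (x − r cos θ)² + (r sin θ − e)² = L²
subtracting the θ₁ and θ₂ equations cancels the r² and L² terms:
r = (x₁² − x₂²) / (2[(x₁cos θ₁ + e sin θ₁) − (x₂cos θ₂ + e sin θ₂)]) = 15.0000 → r = 15
L² = (x₁ − r cos θ₁)² + (r sin θ₁ − e)² = 19880.9989 → L = 141.0000 → L = 141
check at θ₃=237°: x = 132.0746 (printed 132.0746) ✓

r = 15, L = 141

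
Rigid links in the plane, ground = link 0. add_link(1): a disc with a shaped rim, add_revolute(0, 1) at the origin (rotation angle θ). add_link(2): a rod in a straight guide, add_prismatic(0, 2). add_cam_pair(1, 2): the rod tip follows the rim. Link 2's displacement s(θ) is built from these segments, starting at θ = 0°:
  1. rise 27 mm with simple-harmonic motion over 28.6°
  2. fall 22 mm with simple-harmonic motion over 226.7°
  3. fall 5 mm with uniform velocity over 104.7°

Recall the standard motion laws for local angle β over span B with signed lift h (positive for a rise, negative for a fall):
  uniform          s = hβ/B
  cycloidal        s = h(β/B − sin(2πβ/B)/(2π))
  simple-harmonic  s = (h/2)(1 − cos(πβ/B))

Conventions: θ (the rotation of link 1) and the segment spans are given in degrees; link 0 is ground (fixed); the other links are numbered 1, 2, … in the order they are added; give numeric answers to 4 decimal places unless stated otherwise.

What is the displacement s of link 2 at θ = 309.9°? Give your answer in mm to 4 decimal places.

segment 1 (0° to 28.6°, simple-harmonic, h = 27) is passed completely: s = 0.0000 + (27) = 27.0000
segment 2 (28.6° to 255.3°, simple-harmonic, h = -22) is passed completely: s = 27.0000 + (-22) = 5.0000
θ = 309.9° falls in segment 3 (255.3° to 360°, uniform, h = -5): β = 309.9 − 255.3 = 54.6°, B = 104.7°; Δs = -5·54.6/104.7 = -2.6074; s = 5.0000 − 2.6074 = 2.3926

2.3926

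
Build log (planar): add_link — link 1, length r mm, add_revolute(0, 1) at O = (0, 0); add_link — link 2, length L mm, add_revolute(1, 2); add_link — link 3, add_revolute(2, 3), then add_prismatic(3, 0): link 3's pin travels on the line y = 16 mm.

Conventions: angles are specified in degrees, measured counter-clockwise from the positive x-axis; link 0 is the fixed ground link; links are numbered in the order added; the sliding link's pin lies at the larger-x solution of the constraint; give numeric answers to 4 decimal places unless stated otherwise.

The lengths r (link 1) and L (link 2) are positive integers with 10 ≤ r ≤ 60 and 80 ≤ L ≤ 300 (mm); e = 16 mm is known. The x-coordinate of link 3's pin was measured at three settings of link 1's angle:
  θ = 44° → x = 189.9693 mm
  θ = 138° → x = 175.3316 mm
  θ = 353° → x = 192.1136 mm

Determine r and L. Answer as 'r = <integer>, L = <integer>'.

constraint per measurement: (x − r cos θ)² + (r sin θ − e)² = L²
subtracting the θ₁ and θ₂ equations cancels the r² and L² terms:
r = (x₁² − x₂²) / (2[(x₁cos θ₁ + e sin θ₁) − (x₂cos θ₂ + e sin θ₂)]) = 10.0000 → r = 10
L² = (x₁ − r cos θ₁)² + (r sin θ₁ − e)² = 33488.9947 → L = 183.0000 → L = 183
check at θ₃=353°: x = 192.1136 (printed 192.1136) ✓

r = 10, L = 183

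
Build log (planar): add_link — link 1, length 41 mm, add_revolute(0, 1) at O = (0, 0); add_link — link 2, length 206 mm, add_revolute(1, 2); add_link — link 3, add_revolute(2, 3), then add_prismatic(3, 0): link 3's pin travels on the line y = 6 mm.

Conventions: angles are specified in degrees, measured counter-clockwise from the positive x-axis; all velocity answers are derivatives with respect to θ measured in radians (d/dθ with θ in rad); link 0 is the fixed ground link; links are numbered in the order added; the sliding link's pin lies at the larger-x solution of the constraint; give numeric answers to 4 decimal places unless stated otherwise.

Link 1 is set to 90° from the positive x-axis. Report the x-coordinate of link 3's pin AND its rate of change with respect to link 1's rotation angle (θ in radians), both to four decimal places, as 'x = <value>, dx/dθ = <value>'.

geometry: r = 41 mm, L = 206 mm, e = 6 mm
crank pin P = (r cos θ, r sin θ) = (0.000000, 41.000000)
h = r sin θ − e = 41.000000 − 6 = 35.000000
x = r cos θ + √(L² − h²) = 0.000000 + 203.004926 = 203.004926
dx/dθ = −r sin θ − h·r cos θ/√(L² − h²) (θ in radians; h = 35.000000) = -41.000000

x = 203.0049, dx/dθ = -41.0000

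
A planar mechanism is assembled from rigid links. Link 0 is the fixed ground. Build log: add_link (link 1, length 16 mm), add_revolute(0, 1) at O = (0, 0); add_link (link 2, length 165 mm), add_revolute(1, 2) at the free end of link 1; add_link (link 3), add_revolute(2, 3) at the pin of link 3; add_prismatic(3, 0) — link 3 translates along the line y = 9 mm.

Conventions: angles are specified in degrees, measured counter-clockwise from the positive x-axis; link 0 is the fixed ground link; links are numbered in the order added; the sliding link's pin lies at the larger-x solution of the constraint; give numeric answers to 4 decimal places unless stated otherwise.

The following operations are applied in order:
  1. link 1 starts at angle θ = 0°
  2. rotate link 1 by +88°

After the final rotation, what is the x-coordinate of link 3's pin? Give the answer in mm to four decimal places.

geometry: r = 16 mm, L = 165 mm, e = 9 mm; θ starts at 0°
rotate link 1 by +88°: θ ← 0° +88° = 88°
crank pin P = (r cos θ, r sin θ) = (0.558392, 15.990253)
h = r sin θ − e = 15.990253 − 9 = 6.990253
x = r cos θ + √(L² − h²) = 0.558392 + 164.851862 = 165.410254

165.4103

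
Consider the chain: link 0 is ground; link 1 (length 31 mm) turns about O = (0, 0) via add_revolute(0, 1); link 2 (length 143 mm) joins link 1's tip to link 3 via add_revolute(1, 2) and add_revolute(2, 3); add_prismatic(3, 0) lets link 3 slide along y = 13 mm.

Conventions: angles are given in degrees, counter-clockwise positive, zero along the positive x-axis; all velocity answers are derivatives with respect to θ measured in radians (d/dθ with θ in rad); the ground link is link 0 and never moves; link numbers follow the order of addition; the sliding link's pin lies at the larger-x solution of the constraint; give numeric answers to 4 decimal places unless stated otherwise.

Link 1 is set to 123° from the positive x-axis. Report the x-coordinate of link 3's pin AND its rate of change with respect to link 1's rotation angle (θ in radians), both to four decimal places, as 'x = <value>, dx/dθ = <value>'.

geometry: r = 31 mm, L = 143 mm, e = 13 mm
crank pin P = (r cos θ, r sin θ) = (-16.883810, 25.998788)
h = r sin θ − e = 25.998788 − 13 = 12.998788
x = r cos θ + √(L² − h²) = -16.883810 + 142.407976 = 125.524166
dx/dθ = −r sin θ − h·r cos θ/√(L² − h²) (θ in radians; h = 12.998788) = -24.457659

x = 125.5242, dx/dθ = -24.4577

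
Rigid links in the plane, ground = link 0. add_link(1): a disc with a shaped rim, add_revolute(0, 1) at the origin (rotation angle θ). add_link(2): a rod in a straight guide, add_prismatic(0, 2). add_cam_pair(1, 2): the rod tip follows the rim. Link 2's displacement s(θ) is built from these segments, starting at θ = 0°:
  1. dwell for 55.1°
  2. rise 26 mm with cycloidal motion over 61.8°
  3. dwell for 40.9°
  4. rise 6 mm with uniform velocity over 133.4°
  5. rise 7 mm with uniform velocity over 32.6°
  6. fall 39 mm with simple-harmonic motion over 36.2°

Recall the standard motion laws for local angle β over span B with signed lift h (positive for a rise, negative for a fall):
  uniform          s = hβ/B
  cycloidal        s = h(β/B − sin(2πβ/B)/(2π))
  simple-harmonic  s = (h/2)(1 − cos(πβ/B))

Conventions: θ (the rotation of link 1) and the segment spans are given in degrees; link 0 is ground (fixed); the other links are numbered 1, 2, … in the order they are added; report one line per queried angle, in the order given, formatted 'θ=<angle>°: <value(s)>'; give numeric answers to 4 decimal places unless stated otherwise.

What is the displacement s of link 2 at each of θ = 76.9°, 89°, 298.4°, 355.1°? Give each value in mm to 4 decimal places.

segment 1 (0° to 55.1°, dwell): s unchanged at 0.0000
θ = 76.9° falls in segment 2 (55.1° to 116.9°, cycloidal, h = 26): β = 76.9 − 55.1 = 21.8°, B = 61.8°; Δs = 26·(0.3528 − sin(2π·0.3528)/(2π)) = 5.8663; s = 0.0000 + 5.8663 = 5.8663
θ = 89° falls in segment 2 (55.1° to 116.9°, cycloidal, h = 26): β = 89 − 55.1 = 33.9°, B = 61.8°; Δs = 26·(0.5485 − sin(2π·0.5485)/(2π)) = 15.5048; s = 0.0000 + 15.5048 = 15.5048
segment 2 (55.1° to 116.9°, cycloidal, h = 26) is passed completely: s = 0.0000 + (26) = 26.0000
segment 3 (116.9° to 157.8°, dwell): s unchanged at 26.0000
segment 4 (157.8° to 291.2°, uniform, h = 6) is passed completely: s = 26.0000 + (6) = 32.0000
θ = 298.4° falls in segment 5 (291.2° to 323.8°, uniform, h = 7): β = 298.4 − 291.2 = 7.2°, B = 32.6°; Δs = 7·7.2/32.6 = 1.5460; s = 32.0000 + 1.5460 = 33.5460
segment 5 (291.2° to 323.8°, uniform, h = 7) is passed completely: s = 32.0000 + (7) = 39.0000
θ = 355.1° falls in segment 6 (323.8° to 360°, simple-harmonic, h = -39): β = 355.1 − 323.8 = 31.3°, B = 36.2°; Δs = -39/2·(1 − cos(π·0.8646)) = -37.2633; s = 39.0000 − 37.2633 = 1.7367

θ=76.9°: 5.8663
θ=89°: 15.5048
θ=298.4°: 33.5460
θ=355.1°: 1.7367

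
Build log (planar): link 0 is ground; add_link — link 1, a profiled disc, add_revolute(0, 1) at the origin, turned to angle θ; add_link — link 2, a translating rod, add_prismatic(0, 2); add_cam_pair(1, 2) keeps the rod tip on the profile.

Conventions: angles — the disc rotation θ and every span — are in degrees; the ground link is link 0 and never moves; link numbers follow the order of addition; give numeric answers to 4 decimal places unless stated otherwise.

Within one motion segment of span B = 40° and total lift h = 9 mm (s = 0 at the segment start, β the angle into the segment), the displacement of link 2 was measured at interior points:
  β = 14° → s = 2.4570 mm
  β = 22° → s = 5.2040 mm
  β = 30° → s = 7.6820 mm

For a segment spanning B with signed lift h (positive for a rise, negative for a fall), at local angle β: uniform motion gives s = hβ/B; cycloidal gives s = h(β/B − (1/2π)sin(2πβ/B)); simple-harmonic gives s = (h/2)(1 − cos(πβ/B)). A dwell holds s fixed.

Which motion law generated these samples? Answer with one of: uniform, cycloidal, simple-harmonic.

candidates at β/B = r: uniform s = h·r (linear in β); cycloidal s = h·(r − sin(2πr)/(2π)); simple-harmonic s = (h/2)(1 − cos(πr))
β=14°: printed 2.4570 | uniform 3.1500, cycloidal 1.9912, simple-harmonic 2.4570
β=22°: printed 5.2040 | uniform 4.9500, cycloidal 5.3926, simple-harmonic 5.2040
β=30°: printed 7.6820 | uniform 6.7500, cycloidal 8.1824, simple-harmonic 7.6820
only one law matches every sample → simple-harmonic

simple-harmonic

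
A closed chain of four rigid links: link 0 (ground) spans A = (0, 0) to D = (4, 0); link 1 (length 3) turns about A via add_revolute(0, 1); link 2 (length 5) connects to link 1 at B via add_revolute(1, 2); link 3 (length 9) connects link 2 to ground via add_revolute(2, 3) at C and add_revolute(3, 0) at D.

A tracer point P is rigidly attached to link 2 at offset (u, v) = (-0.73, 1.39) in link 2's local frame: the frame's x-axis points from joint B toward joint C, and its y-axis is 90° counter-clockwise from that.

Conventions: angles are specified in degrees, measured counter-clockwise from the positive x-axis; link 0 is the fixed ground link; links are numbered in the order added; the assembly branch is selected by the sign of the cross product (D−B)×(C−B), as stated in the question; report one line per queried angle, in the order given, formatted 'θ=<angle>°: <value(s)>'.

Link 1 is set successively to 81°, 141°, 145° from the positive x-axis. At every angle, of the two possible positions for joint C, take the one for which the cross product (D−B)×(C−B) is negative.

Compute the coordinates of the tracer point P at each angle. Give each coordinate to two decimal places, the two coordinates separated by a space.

A=(0,0), D=(4.00,0)
θ=81°: B = A + 3.00·(cos81°, sin81°) = (0.4693, 2.9631)
θ=81°: |BD| = 4.6093
θ=81°: circle(B,5.00) ∩ circle(D,9.00): a=-3.7700, h=3.2843
θ=81°:   candidates: C₊=(-0.3072,7.9024) cross=15.138; C₋=(-4.5298,2.8708) cross=-15.138
θ=81°:   branch - wants cross < 0 → take C=(-4.5298,2.8708) (cross=-15.138)
θ=81°: ex = (C−B)/|BC| = (-0.9998,-0.0184); ey = (0.0184,-0.9998)
θ=81°: P = B + -0.73·ex + 1.39·ey = (1.2248,1.5868)
θ=141°: B = A + 3.00·(cos141°, sin141°) = (-2.3314, 1.8880)
θ=141°: |BD| = 6.6069
θ=141°: circle(B,5.00) ∩ circle(D,9.00): a=-0.9345, h=4.9119
θ=141°:   candidates: C₊=(-1.8234,6.8621) cross=32.453; C₋=(-4.6306,-2.5521) cross=-32.453
θ=141°:   branch - wants cross < 0 → take C=(-4.6306,-2.5521) (cross=-32.453)
θ=141°: ex = (C−B)/|BC| = (-0.4598,-0.8880); ey = (0.8880,-0.4598)
θ=141°: P = B + -0.73·ex + 1.39·ey = (-0.7614,1.8970)
θ=145°: B = A + 3.00·(cos145°, sin145°) = (-2.4575, 1.7207)
θ=145°: |BD| = 6.6828
θ=145°: circle(B,5.00) ∩ circle(D,9.00): a=-0.8485, h=4.9275
θ=145°:   candidates: C₊=(-2.0086,6.7005) cross=32.929; C₋=(-4.5461,-2.8221) cross=-32.929
θ=145°:   branch - wants cross < 0 → take C=(-4.5461,-2.8221) (cross=-32.929)
θ=145°: ex = (C−B)/|BC| = (-0.4177,-0.9086); ey = (0.9086,-0.4177)
θ=145°: P = B + -0.73·ex + 1.39·ey = (-0.8896,1.8033)

θ=81°: 1.22 1.59
θ=141°: -0.76 1.90
θ=145°: -0.89 1.80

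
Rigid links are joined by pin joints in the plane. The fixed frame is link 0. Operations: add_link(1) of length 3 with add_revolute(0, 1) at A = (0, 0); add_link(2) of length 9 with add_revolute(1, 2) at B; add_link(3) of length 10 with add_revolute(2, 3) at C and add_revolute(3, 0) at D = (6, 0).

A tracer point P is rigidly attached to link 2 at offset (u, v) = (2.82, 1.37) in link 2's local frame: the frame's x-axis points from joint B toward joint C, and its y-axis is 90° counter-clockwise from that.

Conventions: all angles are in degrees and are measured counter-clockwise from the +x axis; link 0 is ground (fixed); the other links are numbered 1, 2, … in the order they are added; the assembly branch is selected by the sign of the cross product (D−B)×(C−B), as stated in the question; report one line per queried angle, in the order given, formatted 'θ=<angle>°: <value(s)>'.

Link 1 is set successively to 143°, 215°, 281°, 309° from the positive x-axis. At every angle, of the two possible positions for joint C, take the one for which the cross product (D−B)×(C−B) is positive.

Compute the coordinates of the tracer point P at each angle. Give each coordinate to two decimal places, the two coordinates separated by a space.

A=(0,0), D=(6.00,0)
θ=143°: B = A + 3.00·(cos143°, sin143°) = (-2.3959, 1.8054)
θ=143°: |BD| = 8.5878
θ=143°: circle(B,9.00) ∩ circle(D,10.00): a=3.1877, h=8.4166
θ=143°:   candidates: C₊=(2.4900,9.3638) cross=72.280; C₋=(-1.0489,-7.0932) cross=-72.280
θ=143°:   branch + wants cross > 0 → take C=(2.4900,9.3638) (cross=72.280)
θ=143°: ex = (C−B)/|BC| = (0.5429,0.8398); ey = (-0.8398,0.5429)
θ=143°: P = B + 2.82·ex + 1.37·ey = (-2.0155,4.9175)
θ=215°: B = A + 3.00·(cos215°, sin215°) = (-2.4575, -1.7207)
θ=215°: |BD| = 8.6307
θ=215°: circle(B,9.00) ∩ circle(D,10.00): a=3.2146, h=8.4063
θ=215°:   candidates: C₊=(-0.9833,7.1577) cross=72.553; C₋=(2.3686,-9.3174) cross=-72.553
θ=215°:   branch + wants cross > 0 → take C=(-0.9833,7.1577) (cross=72.553)
θ=215°: ex = (C−B)/|BC| = (0.1638,0.9865); ey = (-0.9865,0.1638)
θ=215°: P = B + 2.82·ex + 1.37·ey = (-3.3471,1.2856)
θ=281°: B = A + 3.00·(cos281°, sin281°) = (0.5724, -2.9449)
θ=281°: |BD| = 6.1750
θ=281°: circle(B,9.00) ∩ circle(D,10.00): a=1.5491, h=8.8657
θ=281°:   candidates: C₊=(-2.2941,5.5864) cross=54.746; C₋=(6.1620,-9.9987) cross=-54.746
θ=281°:   branch + wants cross > 0 → take C=(-2.2941,5.5864) (cross=54.746)
θ=281°: ex = (C−B)/|BC| = (-0.3185,0.9479); ey = (-0.9479,-0.3185)
θ=281°: P = B + 2.82·ex + 1.37·ey = (-1.6244,-0.7081)
θ=309°: B = A + 3.00·(cos309°, sin309°) = (1.8880, -2.3314)
θ=309°: |BD| = 4.7270
θ=309°: circle(B,9.00) ∩ circle(D,10.00): a=0.3538, h=8.9930
θ=309°:   candidates: C₊=(-2.2398,5.6661) cross=42.510; C₋=(6.6312,-9.9801) cross=-42.510
θ=309°:   branch + wants cross > 0 → take C=(-2.2398,5.6661) (cross=42.510)
θ=309°: ex = (C−B)/|BC| = (-0.4586,0.8886); ey = (-0.8886,-0.4586)
θ=309°: P = B + 2.82·ex + 1.37·ey = (-0.6228,-0.4539)

θ=143°: -2.02 4.92
θ=215°: -3.35 1.29
θ=281°: -1.62 -0.71
θ=309°: -0.62 -0.45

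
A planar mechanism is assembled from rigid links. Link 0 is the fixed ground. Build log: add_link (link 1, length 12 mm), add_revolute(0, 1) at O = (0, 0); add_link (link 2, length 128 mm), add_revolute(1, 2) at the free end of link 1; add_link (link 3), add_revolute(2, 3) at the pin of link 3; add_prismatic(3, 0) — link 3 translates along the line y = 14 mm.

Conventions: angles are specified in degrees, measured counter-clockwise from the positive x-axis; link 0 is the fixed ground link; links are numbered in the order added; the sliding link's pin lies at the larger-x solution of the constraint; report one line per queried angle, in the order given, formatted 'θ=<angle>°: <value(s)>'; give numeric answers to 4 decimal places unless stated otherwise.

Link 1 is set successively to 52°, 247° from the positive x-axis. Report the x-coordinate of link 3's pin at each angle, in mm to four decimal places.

geometry: r = 12 mm, L = 128 mm, e = 14 mm
θ=52°: crank pin P = (r cos θ, r sin θ) = (7.387938, 9.456129)
θ=52°: h = r sin θ − e = 9.456129 − 14 = -4.543871
θ=52°: x = r cos θ + √(L² − h²) = 7.387938 + 127.919323 = 135.307261
θ=247°: crank pin P = (r cos θ, r sin θ) = (-4.688774, -11.046058)
θ=247°: h = r sin θ − e = -11.046058 − 14 = -25.046058
θ=247°: x = r cos θ + √(L² − h²) = -4.688774 + 125.525675 = 120.836901

θ=52°: 135.3073
θ=247°: 120.8369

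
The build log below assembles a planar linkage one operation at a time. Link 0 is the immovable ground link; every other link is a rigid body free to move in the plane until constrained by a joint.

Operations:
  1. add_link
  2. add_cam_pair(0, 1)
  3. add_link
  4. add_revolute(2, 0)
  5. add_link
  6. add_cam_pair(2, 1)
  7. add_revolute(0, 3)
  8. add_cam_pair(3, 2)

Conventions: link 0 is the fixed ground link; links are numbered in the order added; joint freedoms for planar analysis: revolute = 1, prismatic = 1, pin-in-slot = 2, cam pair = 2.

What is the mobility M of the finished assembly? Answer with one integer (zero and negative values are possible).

link 0 = ground. State L|J1|J2 = 1|0|0
+link1  2|0|0
C(0,1) f=2→J2  2|0|1
+link2  3|0|1
R(2,0) f=1→J1  3|1|1
+link3  4|1|1
C(2,1) f=2→J2  4|1|2
R(0,3) f=1→J1  4|2|2
C(3,2) f=2→J2  4|2|3
M = 3(4−1)−2·2−3 = 9−4−3 = 2

M = 2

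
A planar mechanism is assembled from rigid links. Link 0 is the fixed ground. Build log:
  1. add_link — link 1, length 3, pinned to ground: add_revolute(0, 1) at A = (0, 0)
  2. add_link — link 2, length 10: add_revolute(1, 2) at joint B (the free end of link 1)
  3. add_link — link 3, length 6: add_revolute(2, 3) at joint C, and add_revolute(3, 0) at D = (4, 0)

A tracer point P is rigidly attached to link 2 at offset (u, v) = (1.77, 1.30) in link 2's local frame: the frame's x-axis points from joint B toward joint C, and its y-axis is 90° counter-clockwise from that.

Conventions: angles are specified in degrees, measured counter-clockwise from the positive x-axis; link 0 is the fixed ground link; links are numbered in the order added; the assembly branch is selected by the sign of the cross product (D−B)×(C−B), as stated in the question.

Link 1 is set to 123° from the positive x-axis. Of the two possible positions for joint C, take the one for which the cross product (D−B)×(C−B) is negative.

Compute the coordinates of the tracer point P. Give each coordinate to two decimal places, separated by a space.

A=(0,0), D=(4.00,0)
B = A + 3.00·(cos123°, sin123°) = (-1.6339, 2.5160)
|BD| = 6.1702
circle(B,10.00) ∩ circle(D,6.00): a=8.2713, h=5.6201
  candidates: C₊=(8.2102,4.2748) cross=34.677; C₋=(3.6268,-5.9884) cross=-34.677
  branch - wants cross < 0 → take C=(3.6268,-5.9884) (cross=-34.677)
ex = (C−B)/|BC| = (0.5261,-0.8504); ey = (0.8504,0.5261)
P = B + 1.77·ex + 1.30·ey = (0.4028,1.6946)

0.40 1.69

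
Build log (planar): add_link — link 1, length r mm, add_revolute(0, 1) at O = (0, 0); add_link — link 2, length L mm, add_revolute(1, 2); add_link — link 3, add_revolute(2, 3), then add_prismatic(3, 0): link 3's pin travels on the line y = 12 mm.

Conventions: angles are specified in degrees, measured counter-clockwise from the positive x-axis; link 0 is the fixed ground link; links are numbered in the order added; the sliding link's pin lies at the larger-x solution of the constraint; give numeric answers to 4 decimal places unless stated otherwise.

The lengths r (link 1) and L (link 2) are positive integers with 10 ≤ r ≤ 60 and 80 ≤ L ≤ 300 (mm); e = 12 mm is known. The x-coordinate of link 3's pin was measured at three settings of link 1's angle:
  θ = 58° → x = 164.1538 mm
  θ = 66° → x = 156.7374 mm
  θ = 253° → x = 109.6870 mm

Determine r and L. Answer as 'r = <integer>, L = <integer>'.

constraint per measurement: (x − r cos θ)² + (r sin θ − e)² = L²
subtracting the θ₁ and θ₂ equations cancels the r² and L² terms:
r = (x₁² − x₂²) / (2[(x₁cos θ₁ + e sin θ₁) − (x₂cos θ₂ + e sin θ₂)]) = 53.0001 → r = 53
L² = (x₁ − r cos θ₁)² + (r sin θ₁ − e)² = 19599.9972 → L = 140.0000 → L = 140
check at θ₃=253°: x = 109.6870 (printed 109.6870) ✓

r = 53, L = 140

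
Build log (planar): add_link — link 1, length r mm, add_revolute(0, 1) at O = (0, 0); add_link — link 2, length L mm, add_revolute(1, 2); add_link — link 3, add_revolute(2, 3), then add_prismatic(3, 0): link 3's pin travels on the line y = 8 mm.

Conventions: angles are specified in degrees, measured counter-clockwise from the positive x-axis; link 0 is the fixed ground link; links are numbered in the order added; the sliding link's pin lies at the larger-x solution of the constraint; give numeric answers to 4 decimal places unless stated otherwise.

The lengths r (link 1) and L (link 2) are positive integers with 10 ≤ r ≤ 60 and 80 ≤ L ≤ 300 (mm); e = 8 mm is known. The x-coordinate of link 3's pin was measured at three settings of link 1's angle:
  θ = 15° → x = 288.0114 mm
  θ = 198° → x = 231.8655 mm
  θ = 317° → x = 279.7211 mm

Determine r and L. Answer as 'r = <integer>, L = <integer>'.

constraint per measurement: (x − r cos θ)² + (r sin θ − e)² = L²
subtracting the θ₁ and θ₂ equations cancels the r² and L² terms:
r = (x₁² − x₂²) / (2[(x₁cos θ₁ + e sin θ₁) − (x₂cos θ₂ + e sin θ₂)]) = 29.0000 → r = 29
L² = (x₁ − r cos θ₁)² + (r sin θ₁ − e)² = 67600.0108 → L = 260.0000 → L = 260
check at θ₃=317°: x = 279.7211 (printed 279.7211) ✓

r = 29, L = 260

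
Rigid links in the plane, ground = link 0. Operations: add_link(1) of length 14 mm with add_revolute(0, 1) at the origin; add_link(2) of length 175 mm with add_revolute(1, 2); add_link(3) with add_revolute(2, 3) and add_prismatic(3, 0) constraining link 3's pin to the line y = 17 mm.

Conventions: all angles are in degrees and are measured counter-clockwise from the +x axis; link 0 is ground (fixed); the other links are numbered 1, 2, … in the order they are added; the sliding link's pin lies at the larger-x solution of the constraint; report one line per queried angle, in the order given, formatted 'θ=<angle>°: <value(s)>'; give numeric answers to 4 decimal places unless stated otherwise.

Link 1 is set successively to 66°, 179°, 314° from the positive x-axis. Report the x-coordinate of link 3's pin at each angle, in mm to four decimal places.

geometry: r = 14 mm, L = 175 mm, e = 17 mm
θ=66°: crank pin P = (r cos θ, r sin θ) = (5.694313, 12.789636)
θ=66°: h = r sin θ − e = 12.789636 − 17 = -4.210364
θ=66°: x = r cos θ + √(L² − h²) = 5.694313 + 174.949344 = 180.643657
θ=179°: crank pin P = (r cos θ, r sin θ) = (-13.997868, 0.244334)
θ=179°: h = r sin θ − e = 0.244334 − 17 = -16.755666
θ=179°: x = r cos θ + √(L² − h²) = -13.997868 + 174.196004 = 160.198136
θ=314°: crank pin P = (r cos θ, r sin θ) = (9.725217, -10.070757)
θ=314°: h = r sin θ − e = -10.070757 − 17 = -27.070757
θ=314°: x = r cos θ + √(L² − h²) = 9.725217 + 172.893534 = 182.618751

θ=66°: 180.6437
θ=179°: 160.1981
θ=314°: 182.6188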